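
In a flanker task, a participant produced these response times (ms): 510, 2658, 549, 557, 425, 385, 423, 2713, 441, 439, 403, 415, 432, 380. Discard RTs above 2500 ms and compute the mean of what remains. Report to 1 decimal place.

Excluded: 2658, 2713
Retained (n=12): Σ = 5359
Mean = 5359/12 = 446.5833

446.6 ms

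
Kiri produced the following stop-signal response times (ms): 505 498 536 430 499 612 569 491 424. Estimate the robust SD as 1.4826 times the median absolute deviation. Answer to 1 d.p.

54.9 ms

Sorted: 424, 430, 491, 498, 499, 505, 536, 569, 612 → median = 499
|x − 499| sorted: 0, 1, 6, 8, 37, 69, 70, 75, 113 → MAD = 37
Robust SD ≈ 1.4826 × 37 = 54.856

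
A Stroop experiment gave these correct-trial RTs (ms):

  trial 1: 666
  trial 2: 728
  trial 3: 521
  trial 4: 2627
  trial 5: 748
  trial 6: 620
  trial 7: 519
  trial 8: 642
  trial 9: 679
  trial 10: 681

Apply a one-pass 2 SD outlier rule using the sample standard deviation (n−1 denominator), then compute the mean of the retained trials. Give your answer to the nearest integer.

n = 10, ΣRT = 8431, M = 843.100
Σ(x−M)² = 3588164.90; s = √(3588164.90/9) = 631.415
Cutoffs: 843.100 ± 2·631.415 → [-419.7, 2105.9]
Outside: 2627 → excluded.
Retained (n=9): Σ = 5804, mean = 5804/9 = 644.889

645 ms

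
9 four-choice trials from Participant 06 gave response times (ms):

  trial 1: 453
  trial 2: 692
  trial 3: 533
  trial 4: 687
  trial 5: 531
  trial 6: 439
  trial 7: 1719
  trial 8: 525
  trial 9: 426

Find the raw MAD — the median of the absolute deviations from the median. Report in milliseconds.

Sorted: 426, 439, 453, 525, 531, 533, 687, 692, 1719 → median = 531
|x − 531|: 78, 161, 2, 156, 0, 92, 1188, 6, 105
Sorted deviations: 0, 2, 6, 78, 92, 105, 156, 161, 1188 → MAD = 92

92 ms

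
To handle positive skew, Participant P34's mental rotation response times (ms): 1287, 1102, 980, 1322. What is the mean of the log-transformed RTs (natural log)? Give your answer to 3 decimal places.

7.060

ln(RT): 7.1601, 7.0049, 6.8876, 7.1869
Σ ln(RT) = 28.2394
Mean = 28.2394/4 = 7.05985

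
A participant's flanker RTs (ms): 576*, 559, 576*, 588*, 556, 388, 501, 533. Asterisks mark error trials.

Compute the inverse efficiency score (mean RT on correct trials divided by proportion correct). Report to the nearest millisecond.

Correct trials (n=5): 559, 556, 388, 501, 533
Mean correct RT = 2537/5 = 507.4000 ms
Proportion correct = 5/8
IES = 507.4000 / (5/8) = 811.840 ms

812 ms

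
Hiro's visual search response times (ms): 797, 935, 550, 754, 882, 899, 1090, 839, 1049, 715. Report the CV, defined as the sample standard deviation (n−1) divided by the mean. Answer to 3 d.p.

0.187

n = 10, Σ = 8510, M = 851.0000
Σ(x−M)² = 228212.000; s = √(228212.000/9) = 159.2385
CV = 159.2385 / 851.0000 = 0.18712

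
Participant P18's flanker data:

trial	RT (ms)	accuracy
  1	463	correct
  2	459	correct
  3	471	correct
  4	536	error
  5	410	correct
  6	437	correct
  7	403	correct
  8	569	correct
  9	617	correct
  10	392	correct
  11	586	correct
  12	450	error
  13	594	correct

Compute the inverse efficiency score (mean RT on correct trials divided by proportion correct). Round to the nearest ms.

580 ms

Correct trials (n=11): 463, 459, 471, 410, 437, 403, 569, 617, 392, 586, 594
Mean correct RT = 5401/11 = 491.0000 ms
Proportion correct = 11/13
IES = 491.0000 / (11/13) = 580.273 ms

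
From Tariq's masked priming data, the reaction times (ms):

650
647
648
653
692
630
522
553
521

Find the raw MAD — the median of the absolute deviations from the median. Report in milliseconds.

Sorted: 521, 522, 553, 630, 647, 648, 650, 653, 692 → median = 647
|x − 647|: 3, 0, 1, 6, 45, 17, 125, 94, 126
Sorted deviations: 0, 1, 3, 6, 17, 45, 94, 125, 126 → MAD = 17

17 ms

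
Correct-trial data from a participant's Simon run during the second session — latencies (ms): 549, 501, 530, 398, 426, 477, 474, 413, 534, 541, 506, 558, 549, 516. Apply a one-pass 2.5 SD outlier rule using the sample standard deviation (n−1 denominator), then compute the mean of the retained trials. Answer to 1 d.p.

498.0 ms

n = 14, ΣRT = 6972, M = 498.000
Σ(x−M)² = 36794.00; s = √(36794.00/13) = 53.201
Cutoffs: 498.000 ± 2.5·53.201 → [365.0, 631.0]
No RTs fall outside the cutoffs; all 14 retained. Mean = 6972/14 = 498.000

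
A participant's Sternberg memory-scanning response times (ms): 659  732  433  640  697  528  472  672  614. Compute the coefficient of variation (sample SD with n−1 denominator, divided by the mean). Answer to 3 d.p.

n = 9, Σ = 5447, M = 605.2222
Σ(x−M)² = 86505.556; s = √(86505.556/8) = 103.9865
CV = 103.9865 / 605.2222 = 0.17182

0.172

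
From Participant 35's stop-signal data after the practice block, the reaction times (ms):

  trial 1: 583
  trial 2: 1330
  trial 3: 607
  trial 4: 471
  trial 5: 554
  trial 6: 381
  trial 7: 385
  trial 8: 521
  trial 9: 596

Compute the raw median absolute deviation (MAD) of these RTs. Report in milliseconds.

53 ms

Sorted: 381, 385, 471, 521, 554, 583, 596, 607, 1330 → median = 554
|x − 554|: 29, 776, 53, 83, 0, 173, 169, 33, 42
Sorted deviations: 0, 29, 33, 42, 53, 83, 169, 173, 776 → MAD = 53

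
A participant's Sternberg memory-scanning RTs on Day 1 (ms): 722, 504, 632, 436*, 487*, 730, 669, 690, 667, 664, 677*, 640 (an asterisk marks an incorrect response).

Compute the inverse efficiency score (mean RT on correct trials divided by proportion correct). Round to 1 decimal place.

Correct trials (n=9): 722, 504, 632, 730, 669, 690, 667, 664, 640
Mean correct RT = 5918/9 = 657.5556 ms
Proportion correct = 9/12
IES = 657.5556 / (9/12) = 876.741 ms

876.7 ms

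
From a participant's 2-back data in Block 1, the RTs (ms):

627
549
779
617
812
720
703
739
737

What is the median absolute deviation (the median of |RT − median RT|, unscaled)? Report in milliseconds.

Sorted: 549, 617, 627, 703, 720, 737, 739, 779, 812 → median = 720
|x − 720|: 93, 171, 59, 103, 92, 0, 17, 19, 17
Sorted deviations: 0, 17, 17, 19, 59, 92, 93, 103, 171 → MAD = 59

59 ms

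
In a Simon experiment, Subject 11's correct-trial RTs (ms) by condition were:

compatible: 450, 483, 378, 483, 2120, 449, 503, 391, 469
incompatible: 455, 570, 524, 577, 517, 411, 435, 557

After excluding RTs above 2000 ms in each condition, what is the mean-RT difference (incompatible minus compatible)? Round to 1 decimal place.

compatible: exclude 2120
M(compatible) = 3606/8 = 450.750
M(incompatible) = 4046/8 = 505.750
Difference = 505.750 − 450.750 = 55.000 ms

55.0 ms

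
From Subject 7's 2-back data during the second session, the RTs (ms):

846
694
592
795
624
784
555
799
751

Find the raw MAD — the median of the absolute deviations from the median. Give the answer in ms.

Sorted: 555, 592, 624, 694, 751, 784, 795, 799, 846 → median = 751
|x − 751|: 95, 57, 159, 44, 127, 33, 196, 48, 0
Sorted deviations: 0, 33, 44, 48, 57, 95, 127, 159, 196 → MAD = 57

57 ms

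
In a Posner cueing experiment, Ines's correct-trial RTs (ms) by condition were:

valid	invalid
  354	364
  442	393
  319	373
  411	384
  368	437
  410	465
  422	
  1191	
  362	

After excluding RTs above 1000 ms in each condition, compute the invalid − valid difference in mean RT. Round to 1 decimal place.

valid: exclude 1191
M(valid) = 3088/8 = 386.000
M(invalid) = 2416/6 = 402.667
Difference = 402.667 − 386.000 = 16.667 ms

16.7 ms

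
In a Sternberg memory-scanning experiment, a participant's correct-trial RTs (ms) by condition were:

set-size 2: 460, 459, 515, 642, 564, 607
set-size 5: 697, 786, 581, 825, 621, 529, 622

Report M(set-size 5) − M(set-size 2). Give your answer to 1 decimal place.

124.7 ms

M(set-size 2) = 3247/6 = 541.167
M(set-size 5) = 4661/7 = 665.857
Difference = 665.857 − 541.167 = 124.690 ms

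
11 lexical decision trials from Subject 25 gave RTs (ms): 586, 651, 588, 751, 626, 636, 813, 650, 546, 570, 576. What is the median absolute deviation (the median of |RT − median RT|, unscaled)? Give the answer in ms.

Sorted: 546, 570, 576, 586, 588, 626, 636, 650, 651, 751, 813 → median = 626
|x − 626|: 40, 25, 38, 125, 0, 10, 187, 24, 80, 56, 50
Sorted deviations: 0, 10, 24, 25, 38, 40, 50, 56, 80, 125, 187 → MAD = 40

40 ms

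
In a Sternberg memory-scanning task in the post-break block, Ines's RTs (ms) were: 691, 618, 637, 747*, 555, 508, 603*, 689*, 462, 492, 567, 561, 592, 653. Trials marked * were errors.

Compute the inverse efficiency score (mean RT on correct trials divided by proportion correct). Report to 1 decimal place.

Correct trials (n=11): 691, 618, 637, 555, 508, 462, 492, 567, 561, 592, 653
Mean correct RT = 6336/11 = 576.0000 ms
Proportion correct = 11/14
IES = 576.0000 / (11/14) = 733.091 ms

733.1 ms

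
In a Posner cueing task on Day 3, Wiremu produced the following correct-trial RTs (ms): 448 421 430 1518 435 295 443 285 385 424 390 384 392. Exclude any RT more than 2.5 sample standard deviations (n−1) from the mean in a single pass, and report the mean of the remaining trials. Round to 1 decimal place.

394.3 ms

n = 13, ΣRT = 6250, M = 480.769
Σ(x−M)² = 1197306.31; s = √(1197306.31/12) = 315.873
Cutoffs: 480.769 ± 2.5·315.873 → [-308.9, 1270.5]
Outside: 1518 → excluded.
Retained (n=12): Σ = 4732, mean = 4732/12 = 394.333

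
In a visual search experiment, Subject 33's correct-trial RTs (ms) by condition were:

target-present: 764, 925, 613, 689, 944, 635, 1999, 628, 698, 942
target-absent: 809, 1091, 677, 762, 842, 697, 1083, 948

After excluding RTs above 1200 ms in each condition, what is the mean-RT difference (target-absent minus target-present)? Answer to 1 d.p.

target-present: exclude 1999
M(target-present) = 6838/9 = 759.778
M(target-absent) = 6909/8 = 863.625
Difference = 863.625 − 759.778 = 103.847 ms

103.8 ms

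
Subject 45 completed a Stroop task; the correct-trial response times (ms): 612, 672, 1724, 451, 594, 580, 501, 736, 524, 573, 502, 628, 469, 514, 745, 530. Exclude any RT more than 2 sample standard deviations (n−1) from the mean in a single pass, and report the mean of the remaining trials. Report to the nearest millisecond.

575 ms

n = 16, ΣRT = 10355, M = 647.188
Σ(x−M)² = 1351386.44; s = √(1351386.44/15) = 300.154
Cutoffs: 647.188 ± 2·300.154 → [46.9, 1247.5]
Outside: 1724 → excluded.
Retained (n=15): Σ = 8631, mean = 8631/15 = 575.400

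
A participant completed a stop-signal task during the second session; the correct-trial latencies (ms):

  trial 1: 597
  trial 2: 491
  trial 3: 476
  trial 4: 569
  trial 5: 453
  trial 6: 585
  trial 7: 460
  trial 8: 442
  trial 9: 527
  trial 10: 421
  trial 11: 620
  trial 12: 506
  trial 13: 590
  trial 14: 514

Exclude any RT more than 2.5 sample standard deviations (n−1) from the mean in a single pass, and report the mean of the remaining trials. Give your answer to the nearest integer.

518 ms

n = 14, ΣRT = 7251, M = 517.929
Σ(x−M)² = 54426.93; s = √(54426.93/13) = 64.705
Cutoffs: 517.929 ± 2.5·64.705 → [356.2, 679.7]
No RTs fall outside the cutoffs; all 14 retained. Mean = 7251/14 = 517.929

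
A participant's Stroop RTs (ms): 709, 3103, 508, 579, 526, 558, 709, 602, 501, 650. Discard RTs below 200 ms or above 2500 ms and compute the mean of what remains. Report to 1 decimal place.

593.6 ms

Excluded: 3103
Retained (n=9): Σ = 5342
Mean = 5342/9 = 593.5556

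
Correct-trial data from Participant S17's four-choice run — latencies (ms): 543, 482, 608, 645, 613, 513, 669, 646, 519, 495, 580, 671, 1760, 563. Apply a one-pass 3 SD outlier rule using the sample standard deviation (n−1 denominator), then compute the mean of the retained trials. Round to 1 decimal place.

580.5 ms

n = 14, ΣRT = 9307, M = 664.786
Σ(x−M)² = 1345112.36; s = √(1345112.36/13) = 321.668
Cutoffs: 664.786 ± 3·321.668 → [-300.2, 1629.8]
Outside: 1760 → excluded.
Retained (n=13): Σ = 7547, mean = 7547/13 = 580.538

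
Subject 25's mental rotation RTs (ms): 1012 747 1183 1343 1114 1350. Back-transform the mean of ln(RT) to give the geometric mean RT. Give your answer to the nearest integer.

ln(RT): 6.9197, 6.6161, 7.0758, 7.2027, 7.0157, 7.2079
Mean ln(RT) = 42.0378/6 = 7.00630
Geometric mean = exp(7.00630) = 1103.56 ms

1104 ms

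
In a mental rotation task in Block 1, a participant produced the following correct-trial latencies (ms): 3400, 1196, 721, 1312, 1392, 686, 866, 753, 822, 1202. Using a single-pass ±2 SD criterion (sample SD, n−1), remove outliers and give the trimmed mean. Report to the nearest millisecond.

994 ms

n = 10, ΣRT = 12350, M = 1235.000
Σ(x−M)² = 5825064.00; s = √(5825064.00/9) = 804.506
Cutoffs: 1235.000 ± 2·804.506 → [-374.0, 2844.0]
Outside: 3400 → excluded.
Retained (n=9): Σ = 8950, mean = 8950/9 = 994.444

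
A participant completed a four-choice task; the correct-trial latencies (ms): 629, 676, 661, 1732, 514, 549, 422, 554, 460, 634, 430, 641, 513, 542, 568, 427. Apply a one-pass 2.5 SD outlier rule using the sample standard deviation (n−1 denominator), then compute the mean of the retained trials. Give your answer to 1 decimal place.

n = 16, ΣRT = 9952, M = 622.000
Σ(x−M)² = 1421038.00; s = √(1421038.00/15) = 307.792
Cutoffs: 622.000 ± 2.5·307.792 → [-147.5, 1391.5]
Outside: 1732 → excluded.
Retained (n=15): Σ = 8220, mean = 8220/15 = 548.000

548.0 ms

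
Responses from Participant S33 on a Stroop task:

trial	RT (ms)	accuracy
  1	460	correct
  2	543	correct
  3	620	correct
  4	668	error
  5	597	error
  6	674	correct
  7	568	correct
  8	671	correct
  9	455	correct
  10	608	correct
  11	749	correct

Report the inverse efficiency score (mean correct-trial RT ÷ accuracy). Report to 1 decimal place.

Correct trials (n=9): 460, 543, 620, 674, 568, 671, 455, 608, 749
Mean correct RT = 5348/9 = 594.2222 ms
Proportion correct = 9/11
IES = 594.2222 / (9/11) = 726.272 ms

726.3 ms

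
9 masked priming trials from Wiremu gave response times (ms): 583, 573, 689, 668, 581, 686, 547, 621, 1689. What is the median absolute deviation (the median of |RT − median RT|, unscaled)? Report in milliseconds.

Sorted: 547, 573, 581, 583, 621, 668, 686, 689, 1689 → median = 621
|x − 621|: 38, 48, 68, 47, 40, 65, 74, 0, 1068
Sorted deviations: 0, 38, 40, 47, 48, 65, 68, 74, 1068 → MAD = 48

48 ms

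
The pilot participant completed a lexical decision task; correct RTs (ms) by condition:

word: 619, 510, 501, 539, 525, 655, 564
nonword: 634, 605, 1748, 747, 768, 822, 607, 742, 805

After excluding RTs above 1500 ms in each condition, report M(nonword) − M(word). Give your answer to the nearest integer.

157 ms

nonword: exclude 1748
M(word) = 3913/7 = 559.000
M(nonword) = 5730/8 = 716.250
Difference = 716.250 − 559.000 = 157.250 ms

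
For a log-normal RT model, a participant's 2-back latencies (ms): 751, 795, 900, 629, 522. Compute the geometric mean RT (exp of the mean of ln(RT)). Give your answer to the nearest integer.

707 ms

ln(RT): 6.6214, 6.6783, 6.8024, 6.4441, 6.2577
Mean ln(RT) = 32.8039/5 = 6.56079
Geometric mean = exp(6.56079) = 706.83 ms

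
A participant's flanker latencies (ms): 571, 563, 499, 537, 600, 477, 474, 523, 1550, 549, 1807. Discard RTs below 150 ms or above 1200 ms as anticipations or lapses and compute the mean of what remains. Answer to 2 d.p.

Excluded: 1550, 1807
Retained (n=9): Σ = 4793
Mean = 4793/9 = 532.5556

532.56 ms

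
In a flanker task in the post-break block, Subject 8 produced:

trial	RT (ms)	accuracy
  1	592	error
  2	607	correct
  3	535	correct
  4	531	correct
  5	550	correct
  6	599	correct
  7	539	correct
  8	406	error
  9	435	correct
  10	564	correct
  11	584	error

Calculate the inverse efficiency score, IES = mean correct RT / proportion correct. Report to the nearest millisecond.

749 ms

Correct trials (n=8): 607, 535, 531, 550, 599, 539, 435, 564
Mean correct RT = 4360/8 = 545.0000 ms
Proportion correct = 8/11
IES = 545.0000 / (8/11) = 749.375 ms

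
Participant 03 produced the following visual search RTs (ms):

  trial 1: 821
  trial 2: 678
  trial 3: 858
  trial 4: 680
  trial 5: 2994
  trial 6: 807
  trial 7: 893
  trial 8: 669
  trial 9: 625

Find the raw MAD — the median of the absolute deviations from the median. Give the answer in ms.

Sorted: 625, 669, 678, 680, 807, 821, 858, 893, 2994 → median = 807
|x − 807|: 14, 129, 51, 127, 2187, 0, 86, 138, 182
Sorted deviations: 0, 14, 51, 86, 127, 129, 138, 182, 2187 → MAD = 127

127 ms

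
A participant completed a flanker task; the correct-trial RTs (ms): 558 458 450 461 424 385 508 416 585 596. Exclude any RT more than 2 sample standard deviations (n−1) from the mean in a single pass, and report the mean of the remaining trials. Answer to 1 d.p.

484.1 ms

n = 10, ΣRT = 4841, M = 484.100
Σ(x−M)² = 49182.90; s = √(49182.90/9) = 73.924
Cutoffs: 484.100 ± 2·73.924 → [336.3, 631.9]
No RTs fall outside the cutoffs; all 10 retained. Mean = 4841/10 = 484.100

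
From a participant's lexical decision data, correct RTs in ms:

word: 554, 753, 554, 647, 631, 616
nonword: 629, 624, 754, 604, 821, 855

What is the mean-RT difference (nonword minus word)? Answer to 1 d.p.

88.7 ms

M(word) = 3755/6 = 625.833
M(nonword) = 4287/6 = 714.500
Difference = 714.500 − 625.833 = 88.667 ms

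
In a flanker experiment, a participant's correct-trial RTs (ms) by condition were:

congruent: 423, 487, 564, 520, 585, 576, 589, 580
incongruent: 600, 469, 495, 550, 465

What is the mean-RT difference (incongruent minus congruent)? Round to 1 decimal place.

-24.7 ms

M(congruent) = 4324/8 = 540.500
M(incongruent) = 2579/5 = 515.800
Difference = 515.800 − 540.500 = -24.700 ms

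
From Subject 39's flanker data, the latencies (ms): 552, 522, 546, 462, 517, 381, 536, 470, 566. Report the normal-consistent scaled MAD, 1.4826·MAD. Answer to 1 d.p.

Sorted: 381, 462, 470, 517, 522, 536, 546, 552, 566 → median = 522
|x − 522| sorted: 0, 5, 14, 24, 30, 44, 52, 60, 141 → MAD = 30
Robust SD ≈ 1.4826 × 30 = 44.478

44.5 ms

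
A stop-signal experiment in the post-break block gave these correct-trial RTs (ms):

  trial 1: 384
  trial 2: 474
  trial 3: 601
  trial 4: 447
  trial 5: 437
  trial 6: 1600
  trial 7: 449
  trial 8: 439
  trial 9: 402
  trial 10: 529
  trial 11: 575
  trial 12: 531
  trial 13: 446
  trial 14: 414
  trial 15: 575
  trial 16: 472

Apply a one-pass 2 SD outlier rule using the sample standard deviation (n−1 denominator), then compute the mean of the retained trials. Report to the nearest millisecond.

n = 16, ΣRT = 8775, M = 548.438
Σ(x−M)² = 1243645.94; s = √(1243645.94/15) = 287.940
Cutoffs: 548.438 ± 2·287.940 → [-27.4, 1124.3]
Outside: 1600 → excluded.
Retained (n=15): Σ = 7175, mean = 7175/15 = 478.333

478 ms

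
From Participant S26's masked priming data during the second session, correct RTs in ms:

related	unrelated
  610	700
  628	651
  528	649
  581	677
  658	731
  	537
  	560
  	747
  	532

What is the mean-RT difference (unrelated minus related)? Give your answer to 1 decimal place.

M(related) = 3005/5 = 601.000
M(unrelated) = 5784/9 = 642.667
Difference = 642.667 − 601.000 = 41.667 ms

41.7 ms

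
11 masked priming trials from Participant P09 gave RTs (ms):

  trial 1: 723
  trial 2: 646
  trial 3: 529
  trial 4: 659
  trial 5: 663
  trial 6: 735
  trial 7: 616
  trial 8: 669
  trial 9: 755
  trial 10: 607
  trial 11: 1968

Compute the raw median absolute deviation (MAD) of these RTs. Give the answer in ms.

56 ms

Sorted: 529, 607, 616, 646, 659, 663, 669, 723, 735, 755, 1968 → median = 663
|x − 663|: 60, 17, 134, 4, 0, 72, 47, 6, 92, 56, 1305
Sorted deviations: 0, 4, 6, 17, 47, 56, 60, 72, 92, 134, 1305 → MAD = 56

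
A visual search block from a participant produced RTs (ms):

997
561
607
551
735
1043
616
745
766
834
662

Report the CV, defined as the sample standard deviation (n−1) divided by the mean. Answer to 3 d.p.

n = 11, Σ = 8117, M = 737.9091
Σ(x−M)² = 274282.909; s = √(274282.909/10) = 165.6149
CV = 165.6149 / 737.9091 = 0.22444

0.224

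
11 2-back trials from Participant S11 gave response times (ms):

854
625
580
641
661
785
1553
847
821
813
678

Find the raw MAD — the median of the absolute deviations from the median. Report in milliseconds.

107 ms

Sorted: 580, 625, 641, 661, 678, 785, 813, 821, 847, 854, 1553 → median = 785
|x − 785|: 69, 160, 205, 144, 124, 0, 768, 62, 36, 28, 107
Sorted deviations: 0, 28, 36, 62, 69, 107, 124, 144, 160, 205, 768 → MAD = 107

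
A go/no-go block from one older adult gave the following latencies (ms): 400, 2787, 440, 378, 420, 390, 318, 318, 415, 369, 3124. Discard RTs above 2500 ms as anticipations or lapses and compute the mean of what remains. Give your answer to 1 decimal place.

383.1 ms

Excluded: 2787, 3124
Retained (n=9): Σ = 3448
Mean = 3448/9 = 383.1111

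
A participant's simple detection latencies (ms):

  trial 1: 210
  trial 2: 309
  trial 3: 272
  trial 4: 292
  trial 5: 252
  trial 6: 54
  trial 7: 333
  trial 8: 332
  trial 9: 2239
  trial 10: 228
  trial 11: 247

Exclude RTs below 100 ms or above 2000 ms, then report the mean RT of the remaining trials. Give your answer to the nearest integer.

Excluded: 54, 2239
Retained (n=9): Σ = 2475
Mean = 2475/9 = 275.0000

275 ms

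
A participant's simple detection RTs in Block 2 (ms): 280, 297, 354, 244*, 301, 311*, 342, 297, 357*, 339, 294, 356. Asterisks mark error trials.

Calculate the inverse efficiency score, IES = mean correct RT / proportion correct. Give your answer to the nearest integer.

Correct trials (n=9): 280, 297, 354, 301, 342, 297, 339, 294, 356
Mean correct RT = 2860/9 = 317.7778 ms
Proportion correct = 9/12
IES = 317.7778 / (9/12) = 423.704 ms

424 ms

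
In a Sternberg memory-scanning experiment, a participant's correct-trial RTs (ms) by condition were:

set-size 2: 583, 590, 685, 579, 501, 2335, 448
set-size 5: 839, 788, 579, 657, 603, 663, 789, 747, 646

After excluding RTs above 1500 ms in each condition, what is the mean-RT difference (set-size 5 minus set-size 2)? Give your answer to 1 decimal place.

136.9 ms

set-size 2: exclude 2335
M(set-size 2) = 3386/6 = 564.333
M(set-size 5) = 6311/9 = 701.222
Difference = 701.222 − 564.333 = 136.889 ms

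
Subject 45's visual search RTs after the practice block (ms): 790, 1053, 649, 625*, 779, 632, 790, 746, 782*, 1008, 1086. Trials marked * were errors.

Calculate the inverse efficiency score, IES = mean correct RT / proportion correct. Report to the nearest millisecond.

Correct trials (n=9): 790, 1053, 649, 779, 632, 790, 746, 1008, 1086
Mean correct RT = 7533/9 = 837.0000 ms
Proportion correct = 9/11
IES = 837.0000 / (9/11) = 1023.000 ms

1023 ms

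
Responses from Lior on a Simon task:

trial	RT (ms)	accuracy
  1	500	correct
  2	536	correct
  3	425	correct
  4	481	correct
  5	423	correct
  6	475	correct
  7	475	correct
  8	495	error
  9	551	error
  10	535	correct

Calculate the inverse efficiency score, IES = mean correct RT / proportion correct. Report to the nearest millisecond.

602 ms

Correct trials (n=8): 500, 536, 425, 481, 423, 475, 475, 535
Mean correct RT = 3850/8 = 481.2500 ms
Proportion correct = 8/10
IES = 481.2500 / (8/10) = 601.562 ms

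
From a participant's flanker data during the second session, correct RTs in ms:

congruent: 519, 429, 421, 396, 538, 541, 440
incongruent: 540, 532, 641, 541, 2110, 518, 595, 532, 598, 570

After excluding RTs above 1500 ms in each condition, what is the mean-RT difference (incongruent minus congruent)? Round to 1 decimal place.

93.9 ms

incongruent: exclude 2110
M(congruent) = 3284/7 = 469.143
M(incongruent) = 5067/9 = 563.000
Difference = 563.000 − 469.143 = 93.857 ms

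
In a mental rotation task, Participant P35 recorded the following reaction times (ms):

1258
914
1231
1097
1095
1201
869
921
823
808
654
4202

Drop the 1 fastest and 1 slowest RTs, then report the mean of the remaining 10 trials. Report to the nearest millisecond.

Sorted: 654, 808, 823, 869, 914, 921, 1095, 1097, 1201, 1231, 1258, 4202
Drop lowest 1 (654) and highest 1 (4202)
Remaining (n=10): Σ = 10217, mean = 10217/10 = 1021.700

1022 ms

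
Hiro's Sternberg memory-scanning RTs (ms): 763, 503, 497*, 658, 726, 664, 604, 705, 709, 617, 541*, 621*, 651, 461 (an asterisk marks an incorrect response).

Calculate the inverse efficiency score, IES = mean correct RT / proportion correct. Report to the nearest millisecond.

817 ms

Correct trials (n=11): 763, 503, 658, 726, 664, 604, 705, 709, 617, 651, 461
Mean correct RT = 7061/11 = 641.9091 ms
Proportion correct = 11/14
IES = 641.9091 / (11/14) = 816.975 ms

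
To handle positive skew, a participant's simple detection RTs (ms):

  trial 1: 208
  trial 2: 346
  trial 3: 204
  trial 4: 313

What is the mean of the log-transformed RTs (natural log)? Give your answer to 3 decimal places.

ln(RT): 5.3375, 5.8464, 5.3181, 5.7462
Σ ln(RT) = 22.2483
Mean = 22.2483/4 = 5.56208

5.562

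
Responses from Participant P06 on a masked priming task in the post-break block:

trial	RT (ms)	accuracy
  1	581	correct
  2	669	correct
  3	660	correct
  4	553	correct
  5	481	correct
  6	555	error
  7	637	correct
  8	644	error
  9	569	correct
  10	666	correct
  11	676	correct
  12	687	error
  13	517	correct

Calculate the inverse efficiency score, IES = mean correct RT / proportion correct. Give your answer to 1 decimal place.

Correct trials (n=10): 581, 669, 660, 553, 481, 637, 569, 666, 676, 517
Mean correct RT = 6009/10 = 600.9000 ms
Proportion correct = 10/13
IES = 600.9000 / (10/13) = 781.170 ms

781.2 ms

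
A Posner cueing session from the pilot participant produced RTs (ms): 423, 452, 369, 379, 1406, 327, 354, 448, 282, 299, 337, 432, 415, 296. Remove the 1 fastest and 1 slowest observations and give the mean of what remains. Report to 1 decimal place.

Sorted: 282, 296, 299, 327, 337, 354, 369, 379, 415, 423, 432, 448, 452, 1406
Drop lowest 1 (282) and highest 1 (1406)
Remaining (n=12): Σ = 4531, mean = 4531/12 = 377.583

377.6 ms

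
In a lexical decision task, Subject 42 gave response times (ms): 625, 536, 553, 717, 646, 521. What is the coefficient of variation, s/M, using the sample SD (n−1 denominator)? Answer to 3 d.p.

0.127

n = 6, Σ = 3598, M = 599.6667
Σ(x−M)² = 28975.333; s = √(28975.333/5) = 76.1253
CV = 76.1253 / 599.6667 = 0.12695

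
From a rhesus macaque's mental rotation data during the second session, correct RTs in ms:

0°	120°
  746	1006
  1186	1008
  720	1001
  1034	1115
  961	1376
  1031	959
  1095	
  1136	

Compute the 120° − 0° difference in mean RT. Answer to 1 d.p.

M(0°) = 7909/8 = 988.625
M(120°) = 6465/6 = 1077.500
Difference = 1077.500 − 988.625 = 88.875 ms

88.9 ms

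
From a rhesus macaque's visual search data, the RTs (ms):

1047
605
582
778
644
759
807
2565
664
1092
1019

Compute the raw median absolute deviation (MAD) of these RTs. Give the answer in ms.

173 ms

Sorted: 582, 605, 644, 664, 759, 778, 807, 1019, 1047, 1092, 2565 → median = 778
|x − 778|: 269, 173, 196, 0, 134, 19, 29, 1787, 114, 314, 241
Sorted deviations: 0, 19, 29, 114, 134, 173, 196, 241, 269, 314, 1787 → MAD = 173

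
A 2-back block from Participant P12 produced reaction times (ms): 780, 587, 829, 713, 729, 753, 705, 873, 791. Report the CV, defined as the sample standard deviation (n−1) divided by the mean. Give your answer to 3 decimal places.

0.110

n = 9, Σ = 6760, M = 751.1111
Σ(x−M)² = 54352.889; s = √(54352.889/8) = 82.4264
CV = 82.4264 / 751.1111 = 0.10974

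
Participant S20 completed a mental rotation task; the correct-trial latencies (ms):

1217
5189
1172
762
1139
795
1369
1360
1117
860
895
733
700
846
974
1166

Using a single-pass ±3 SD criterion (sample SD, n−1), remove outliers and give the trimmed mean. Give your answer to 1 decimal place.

1007.0 ms

n = 16, ΣRT = 20294, M = 1268.375
Σ(x−M)² = 17113293.75; s = √(17113293.75/15) = 1068.123
Cutoffs: 1268.375 ± 3·1068.123 → [-1936.0, 4472.7]
Outside: 5189 → excluded.
Retained (n=15): Σ = 15105, mean = 15105/15 = 1007.000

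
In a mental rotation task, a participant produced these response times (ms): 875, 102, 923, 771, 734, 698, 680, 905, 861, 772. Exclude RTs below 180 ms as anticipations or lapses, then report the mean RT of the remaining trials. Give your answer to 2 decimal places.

802.11 ms

Excluded: 102
Retained (n=9): Σ = 7219
Mean = 7219/9 = 802.1111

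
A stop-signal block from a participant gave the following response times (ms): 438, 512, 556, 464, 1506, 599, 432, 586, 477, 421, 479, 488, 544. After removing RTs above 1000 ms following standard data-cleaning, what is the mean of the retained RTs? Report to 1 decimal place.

499.7 ms

Excluded: 1506
Retained (n=12): Σ = 5996
Mean = 5996/12 = 499.6667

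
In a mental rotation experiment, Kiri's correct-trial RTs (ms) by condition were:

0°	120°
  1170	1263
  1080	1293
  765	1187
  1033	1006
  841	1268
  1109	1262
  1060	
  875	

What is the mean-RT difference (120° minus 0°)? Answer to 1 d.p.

M(0°) = 7933/8 = 991.625
M(120°) = 7279/6 = 1213.167
Difference = 1213.167 − 991.625 = 221.542 ms

221.5 ms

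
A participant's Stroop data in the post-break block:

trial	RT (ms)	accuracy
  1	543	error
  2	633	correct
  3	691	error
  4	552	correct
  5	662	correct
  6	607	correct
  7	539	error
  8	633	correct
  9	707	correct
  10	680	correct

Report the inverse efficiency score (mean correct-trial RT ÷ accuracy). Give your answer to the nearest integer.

Correct trials (n=7): 633, 552, 662, 607, 633, 707, 680
Mean correct RT = 4474/7 = 639.1429 ms
Proportion correct = 7/10
IES = 639.1429 / (7/10) = 913.061 ms

913 ms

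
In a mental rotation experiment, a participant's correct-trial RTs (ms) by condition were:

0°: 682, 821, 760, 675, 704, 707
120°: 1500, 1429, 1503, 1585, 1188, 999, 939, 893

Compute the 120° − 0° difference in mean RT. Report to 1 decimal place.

529.7 ms

M(0°) = 4349/6 = 724.833
M(120°) = 10036/8 = 1254.500
Difference = 1254.500 − 724.833 = 529.667 ms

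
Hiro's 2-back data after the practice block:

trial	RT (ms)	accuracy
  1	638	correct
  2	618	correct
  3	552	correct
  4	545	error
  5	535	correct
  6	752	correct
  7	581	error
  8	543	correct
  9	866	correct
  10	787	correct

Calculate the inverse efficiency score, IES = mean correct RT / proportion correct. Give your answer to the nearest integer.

827 ms

Correct trials (n=8): 638, 618, 552, 535, 752, 543, 866, 787
Mean correct RT = 5291/8 = 661.3750 ms
Proportion correct = 8/10
IES = 661.3750 / (8/10) = 826.719 ms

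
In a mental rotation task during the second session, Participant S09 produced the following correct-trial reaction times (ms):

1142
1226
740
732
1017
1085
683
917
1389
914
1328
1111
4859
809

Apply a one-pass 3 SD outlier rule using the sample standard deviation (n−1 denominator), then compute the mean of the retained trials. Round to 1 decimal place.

1007.2 ms

n = 14, ΣRT = 17952, M = 1282.286
Σ(x−M)² = 14416946.86; s = √(14416946.86/13) = 1053.089
Cutoffs: 1282.286 ± 3·1053.089 → [-1877.0, 4441.6]
Outside: 4859 → excluded.
Retained (n=13): Σ = 13093, mean = 13093/13 = 1007.154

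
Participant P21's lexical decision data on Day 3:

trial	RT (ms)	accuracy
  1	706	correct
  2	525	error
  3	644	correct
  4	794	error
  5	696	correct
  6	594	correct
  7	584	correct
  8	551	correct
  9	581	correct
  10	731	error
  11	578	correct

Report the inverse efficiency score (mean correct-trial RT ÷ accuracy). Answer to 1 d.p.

848.0 ms

Correct trials (n=8): 706, 644, 696, 594, 584, 551, 581, 578
Mean correct RT = 4934/8 = 616.7500 ms
Proportion correct = 8/11
IES = 616.7500 / (8/11) = 848.031 ms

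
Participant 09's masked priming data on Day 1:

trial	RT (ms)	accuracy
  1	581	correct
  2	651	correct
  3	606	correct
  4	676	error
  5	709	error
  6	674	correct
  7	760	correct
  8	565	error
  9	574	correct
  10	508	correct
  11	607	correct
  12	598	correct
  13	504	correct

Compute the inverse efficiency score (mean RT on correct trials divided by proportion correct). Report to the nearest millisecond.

788 ms

Correct trials (n=10): 581, 651, 606, 674, 760, 574, 508, 607, 598, 504
Mean correct RT = 6063/10 = 606.3000 ms
Proportion correct = 10/13
IES = 606.3000 / (10/13) = 788.190 ms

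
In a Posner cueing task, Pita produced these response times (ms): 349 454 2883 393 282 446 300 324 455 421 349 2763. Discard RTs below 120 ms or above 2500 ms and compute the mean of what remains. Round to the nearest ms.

Excluded: 2763, 2883
Retained (n=10): Σ = 3773
Mean = 3773/10 = 377.3000

377 ms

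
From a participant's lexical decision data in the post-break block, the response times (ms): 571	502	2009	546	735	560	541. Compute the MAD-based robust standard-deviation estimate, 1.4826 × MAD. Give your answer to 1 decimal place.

28.2 ms

Sorted: 502, 541, 546, 560, 571, 735, 2009 → median = 560
|x − 560| sorted: 0, 11, 14, 19, 58, 175, 1449 → MAD = 19
Robust SD ≈ 1.4826 × 19 = 28.169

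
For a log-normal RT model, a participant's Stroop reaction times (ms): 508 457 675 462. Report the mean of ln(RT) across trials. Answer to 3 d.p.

ln(RT): 6.2305, 6.1247, 6.5147, 6.1356
Σ ln(RT) = 25.0054
Mean = 25.0054/4 = 6.25136

6.251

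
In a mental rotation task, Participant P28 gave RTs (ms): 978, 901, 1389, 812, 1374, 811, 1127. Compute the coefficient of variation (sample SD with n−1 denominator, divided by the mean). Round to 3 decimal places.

0.234

n = 7, Σ = 7392, M = 1056.0000
Σ(x−M)² = 366724.000; s = √(366724.000/6) = 247.2259
CV = 247.2259 / 1056.0000 = 0.23412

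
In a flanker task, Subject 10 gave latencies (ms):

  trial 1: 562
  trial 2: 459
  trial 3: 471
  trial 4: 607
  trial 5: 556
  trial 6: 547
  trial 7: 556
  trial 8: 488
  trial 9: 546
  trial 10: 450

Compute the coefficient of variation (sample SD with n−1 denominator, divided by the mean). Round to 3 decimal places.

0.101

n = 10, Σ = 5242, M = 524.2000
Σ(x−M)² = 25199.600; s = √(25199.600/9) = 52.9146
CV = 52.9146 / 524.2000 = 0.10094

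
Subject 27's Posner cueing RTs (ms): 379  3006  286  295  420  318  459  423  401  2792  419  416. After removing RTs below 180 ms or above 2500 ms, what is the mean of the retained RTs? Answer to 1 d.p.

381.6 ms

Excluded: 2792, 3006
Retained (n=10): Σ = 3816
Mean = 3816/10 = 381.6000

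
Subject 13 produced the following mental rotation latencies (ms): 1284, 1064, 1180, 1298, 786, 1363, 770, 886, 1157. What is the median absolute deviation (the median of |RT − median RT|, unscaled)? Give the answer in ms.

141 ms

Sorted: 770, 786, 886, 1064, 1157, 1180, 1284, 1298, 1363 → median = 1157
|x − 1157|: 127, 93, 23, 141, 371, 206, 387, 271, 0
Sorted deviations: 0, 23, 93, 127, 141, 206, 271, 371, 387 → MAD = 141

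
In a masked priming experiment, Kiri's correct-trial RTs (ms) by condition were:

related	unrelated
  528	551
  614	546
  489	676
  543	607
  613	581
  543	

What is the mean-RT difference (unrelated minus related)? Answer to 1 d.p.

M(related) = 3330/6 = 555.000
M(unrelated) = 2961/5 = 592.200
Difference = 592.200 − 555.000 = 37.200 ms

37.2 ms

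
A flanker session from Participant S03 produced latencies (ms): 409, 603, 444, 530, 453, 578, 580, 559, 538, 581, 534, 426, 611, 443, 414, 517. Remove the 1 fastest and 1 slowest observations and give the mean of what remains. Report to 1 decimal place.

Sorted: 409, 414, 426, 443, 444, 453, 517, 530, 534, 538, 559, 578, 580, 581, 603, 611
Drop lowest 1 (409) and highest 1 (611)
Remaining (n=14): Σ = 7200, mean = 7200/14 = 514.286

514.3 ms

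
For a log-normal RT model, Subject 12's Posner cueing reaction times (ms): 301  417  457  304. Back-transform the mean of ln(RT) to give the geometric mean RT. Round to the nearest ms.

363 ms

ln(RT): 5.7071, 6.0331, 6.1247, 5.7170
Mean ln(RT) = 23.5819/4 = 5.89548
Geometric mean = exp(5.89548) = 363.39 ms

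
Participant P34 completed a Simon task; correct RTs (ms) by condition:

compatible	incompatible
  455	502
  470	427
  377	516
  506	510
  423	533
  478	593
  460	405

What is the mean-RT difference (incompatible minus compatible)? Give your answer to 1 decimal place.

45.3 ms

M(compatible) = 3169/7 = 452.714
M(incompatible) = 3486/7 = 498.000
Difference = 498.000 − 452.714 = 45.286 ms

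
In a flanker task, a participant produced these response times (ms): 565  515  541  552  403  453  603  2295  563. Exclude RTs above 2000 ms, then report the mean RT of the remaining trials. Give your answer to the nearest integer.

524 ms

Excluded: 2295
Retained (n=8): Σ = 4195
Mean = 4195/8 = 524.3750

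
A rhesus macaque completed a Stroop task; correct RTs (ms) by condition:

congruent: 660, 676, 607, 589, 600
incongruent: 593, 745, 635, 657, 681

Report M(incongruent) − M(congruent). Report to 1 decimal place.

35.8 ms

M(congruent) = 3132/5 = 626.400
M(incongruent) = 3311/5 = 662.200
Difference = 662.200 − 626.400 = 35.800 ms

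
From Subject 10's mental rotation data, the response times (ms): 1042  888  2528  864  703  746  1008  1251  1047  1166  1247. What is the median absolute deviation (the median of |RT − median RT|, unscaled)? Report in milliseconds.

178 ms

Sorted: 703, 746, 864, 888, 1008, 1042, 1047, 1166, 1247, 1251, 2528 → median = 1042
|x − 1042|: 0, 154, 1486, 178, 339, 296, 34, 209, 5, 124, 205
Sorted deviations: 0, 5, 34, 124, 154, 178, 205, 209, 296, 339, 1486 → MAD = 178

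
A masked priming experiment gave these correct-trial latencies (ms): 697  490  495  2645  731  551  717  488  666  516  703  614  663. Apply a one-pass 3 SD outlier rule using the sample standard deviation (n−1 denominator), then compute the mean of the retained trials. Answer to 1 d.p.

610.9 ms

n = 13, ΣRT = 9976, M = 767.385
Σ(x−M)² = 3922311.08; s = √(3922311.08/12) = 571.716
Cutoffs: 767.385 ± 3·571.716 → [-947.8, 2482.5]
Outside: 2645 → excluded.
Retained (n=12): Σ = 7331, mean = 7331/12 = 610.917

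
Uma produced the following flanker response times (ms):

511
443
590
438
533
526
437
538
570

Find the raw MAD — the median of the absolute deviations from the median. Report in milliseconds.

44 ms

Sorted: 437, 438, 443, 511, 526, 533, 538, 570, 590 → median = 526
|x − 526|: 15, 83, 64, 88, 7, 0, 89, 12, 44
Sorted deviations: 0, 7, 12, 15, 44, 64, 83, 88, 89 → MAD = 44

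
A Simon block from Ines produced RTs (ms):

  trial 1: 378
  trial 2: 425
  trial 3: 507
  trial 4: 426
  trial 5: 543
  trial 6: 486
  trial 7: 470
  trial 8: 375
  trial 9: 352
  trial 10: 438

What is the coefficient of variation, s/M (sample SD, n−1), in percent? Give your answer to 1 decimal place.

n = 10, Σ = 4400, M = 440.0000
Σ(x−M)² = 34352.000; s = √(34352.000/9) = 61.7810
CV = 61.7810 / 440.0000 = 0.14041 = 14.041%

14.0%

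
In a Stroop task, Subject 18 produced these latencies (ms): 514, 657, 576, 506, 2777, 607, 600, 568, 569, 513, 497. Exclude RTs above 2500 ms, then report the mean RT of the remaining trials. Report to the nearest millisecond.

561 ms

Excluded: 2777
Retained (n=10): Σ = 5607
Mean = 5607/10 = 560.7000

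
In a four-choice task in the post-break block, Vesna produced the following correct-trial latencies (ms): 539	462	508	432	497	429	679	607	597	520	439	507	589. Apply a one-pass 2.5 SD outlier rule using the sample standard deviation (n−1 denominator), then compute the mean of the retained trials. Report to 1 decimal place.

n = 13, ΣRT = 6805, M = 523.462
Σ(x−M)² = 70537.23; s = √(70537.23/12) = 76.669
Cutoffs: 523.462 ± 2.5·76.669 → [331.8, 715.1]
No RTs fall outside the cutoffs; all 13 retained. Mean = 6805/13 = 523.462

523.5 ms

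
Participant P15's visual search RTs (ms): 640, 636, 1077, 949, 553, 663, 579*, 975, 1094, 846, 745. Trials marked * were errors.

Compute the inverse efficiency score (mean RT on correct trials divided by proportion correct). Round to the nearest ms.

Correct trials (n=10): 640, 636, 1077, 949, 553, 663, 975, 1094, 846, 745
Mean correct RT = 8178/10 = 817.8000 ms
Proportion correct = 10/11
IES = 817.8000 / (10/11) = 899.580 ms

900 ms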